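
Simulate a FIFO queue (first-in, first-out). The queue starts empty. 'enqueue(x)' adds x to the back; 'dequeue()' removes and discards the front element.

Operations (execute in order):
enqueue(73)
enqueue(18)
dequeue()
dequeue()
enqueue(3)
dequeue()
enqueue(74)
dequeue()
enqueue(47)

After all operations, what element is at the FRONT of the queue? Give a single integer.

enqueue(73): queue = [73]
enqueue(18): queue = [73, 18]
dequeue(): queue = [18]
dequeue(): queue = []
enqueue(3): queue = [3]
dequeue(): queue = []
enqueue(74): queue = [74]
dequeue(): queue = []
enqueue(47): queue = [47]

Answer: 47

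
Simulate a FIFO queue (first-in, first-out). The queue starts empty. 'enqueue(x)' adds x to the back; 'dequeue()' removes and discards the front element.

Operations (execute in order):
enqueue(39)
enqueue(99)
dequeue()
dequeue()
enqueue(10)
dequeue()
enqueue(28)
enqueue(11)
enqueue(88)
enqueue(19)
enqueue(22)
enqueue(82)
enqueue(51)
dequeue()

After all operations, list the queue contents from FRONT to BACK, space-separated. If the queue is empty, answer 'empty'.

enqueue(39): [39]
enqueue(99): [39, 99]
dequeue(): [99]
dequeue(): []
enqueue(10): [10]
dequeue(): []
enqueue(28): [28]
enqueue(11): [28, 11]
enqueue(88): [28, 11, 88]
enqueue(19): [28, 11, 88, 19]
enqueue(22): [28, 11, 88, 19, 22]
enqueue(82): [28, 11, 88, 19, 22, 82]
enqueue(51): [28, 11, 88, 19, 22, 82, 51]
dequeue(): [11, 88, 19, 22, 82, 51]

Answer: 11 88 19 22 82 51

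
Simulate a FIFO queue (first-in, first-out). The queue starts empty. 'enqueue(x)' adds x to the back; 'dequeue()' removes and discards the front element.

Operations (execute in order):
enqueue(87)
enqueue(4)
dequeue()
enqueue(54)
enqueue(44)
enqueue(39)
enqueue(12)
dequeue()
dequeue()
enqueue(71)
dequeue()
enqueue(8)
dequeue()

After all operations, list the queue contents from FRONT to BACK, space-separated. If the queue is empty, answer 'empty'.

enqueue(87): [87]
enqueue(4): [87, 4]
dequeue(): [4]
enqueue(54): [4, 54]
enqueue(44): [4, 54, 44]
enqueue(39): [4, 54, 44, 39]
enqueue(12): [4, 54, 44, 39, 12]
dequeue(): [54, 44, 39, 12]
dequeue(): [44, 39, 12]
enqueue(71): [44, 39, 12, 71]
dequeue(): [39, 12, 71]
enqueue(8): [39, 12, 71, 8]
dequeue(): [12, 71, 8]

Answer: 12 71 8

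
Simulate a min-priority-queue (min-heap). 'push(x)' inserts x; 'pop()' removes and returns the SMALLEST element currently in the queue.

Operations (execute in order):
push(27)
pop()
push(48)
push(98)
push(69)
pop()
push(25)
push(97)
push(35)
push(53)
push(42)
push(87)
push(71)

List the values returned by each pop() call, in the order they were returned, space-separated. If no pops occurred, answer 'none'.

push(27): heap contents = [27]
pop() → 27: heap contents = []
push(48): heap contents = [48]
push(98): heap contents = [48, 98]
push(69): heap contents = [48, 69, 98]
pop() → 48: heap contents = [69, 98]
push(25): heap contents = [25, 69, 98]
push(97): heap contents = [25, 69, 97, 98]
push(35): heap contents = [25, 35, 69, 97, 98]
push(53): heap contents = [25, 35, 53, 69, 97, 98]
push(42): heap contents = [25, 35, 42, 53, 69, 97, 98]
push(87): heap contents = [25, 35, 42, 53, 69, 87, 97, 98]
push(71): heap contents = [25, 35, 42, 53, 69, 71, 87, 97, 98]

Answer: 27 48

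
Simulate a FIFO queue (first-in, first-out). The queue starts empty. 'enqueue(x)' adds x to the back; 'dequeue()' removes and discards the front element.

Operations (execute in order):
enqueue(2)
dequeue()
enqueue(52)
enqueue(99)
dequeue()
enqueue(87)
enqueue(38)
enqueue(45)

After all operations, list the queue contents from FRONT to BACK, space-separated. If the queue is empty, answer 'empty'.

enqueue(2): [2]
dequeue(): []
enqueue(52): [52]
enqueue(99): [52, 99]
dequeue(): [99]
enqueue(87): [99, 87]
enqueue(38): [99, 87, 38]
enqueue(45): [99, 87, 38, 45]

Answer: 99 87 38 45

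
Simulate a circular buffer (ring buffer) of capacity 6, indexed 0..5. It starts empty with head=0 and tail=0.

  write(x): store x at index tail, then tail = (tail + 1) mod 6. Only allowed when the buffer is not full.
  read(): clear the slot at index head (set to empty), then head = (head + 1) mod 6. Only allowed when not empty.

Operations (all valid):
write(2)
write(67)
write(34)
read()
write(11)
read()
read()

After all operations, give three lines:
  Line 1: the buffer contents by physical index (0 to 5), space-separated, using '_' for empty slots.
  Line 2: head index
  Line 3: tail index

write(2): buf=[2 _ _ _ _ _], head=0, tail=1, size=1
write(67): buf=[2 67 _ _ _ _], head=0, tail=2, size=2
write(34): buf=[2 67 34 _ _ _], head=0, tail=3, size=3
read(): buf=[_ 67 34 _ _ _], head=1, tail=3, size=2
write(11): buf=[_ 67 34 11 _ _], head=1, tail=4, size=3
read(): buf=[_ _ 34 11 _ _], head=2, tail=4, size=2
read(): buf=[_ _ _ 11 _ _], head=3, tail=4, size=1

Answer: _ _ _ 11 _ _
3
4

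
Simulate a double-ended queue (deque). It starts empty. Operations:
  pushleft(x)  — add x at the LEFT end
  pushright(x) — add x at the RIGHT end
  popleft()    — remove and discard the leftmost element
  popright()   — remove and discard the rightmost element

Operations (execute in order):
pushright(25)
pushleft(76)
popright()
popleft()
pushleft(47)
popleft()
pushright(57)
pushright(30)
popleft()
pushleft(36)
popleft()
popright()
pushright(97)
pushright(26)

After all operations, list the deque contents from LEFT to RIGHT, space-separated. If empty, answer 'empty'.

pushright(25): [25]
pushleft(76): [76, 25]
popright(): [76]
popleft(): []
pushleft(47): [47]
popleft(): []
pushright(57): [57]
pushright(30): [57, 30]
popleft(): [30]
pushleft(36): [36, 30]
popleft(): [30]
popright(): []
pushright(97): [97]
pushright(26): [97, 26]

Answer: 97 26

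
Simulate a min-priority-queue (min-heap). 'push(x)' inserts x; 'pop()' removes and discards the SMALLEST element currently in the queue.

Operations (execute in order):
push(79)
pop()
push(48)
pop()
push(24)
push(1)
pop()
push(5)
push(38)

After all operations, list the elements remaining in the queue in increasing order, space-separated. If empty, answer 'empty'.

Answer: 5 24 38

Derivation:
push(79): heap contents = [79]
pop() → 79: heap contents = []
push(48): heap contents = [48]
pop() → 48: heap contents = []
push(24): heap contents = [24]
push(1): heap contents = [1, 24]
pop() → 1: heap contents = [24]
push(5): heap contents = [5, 24]
push(38): heap contents = [5, 24, 38]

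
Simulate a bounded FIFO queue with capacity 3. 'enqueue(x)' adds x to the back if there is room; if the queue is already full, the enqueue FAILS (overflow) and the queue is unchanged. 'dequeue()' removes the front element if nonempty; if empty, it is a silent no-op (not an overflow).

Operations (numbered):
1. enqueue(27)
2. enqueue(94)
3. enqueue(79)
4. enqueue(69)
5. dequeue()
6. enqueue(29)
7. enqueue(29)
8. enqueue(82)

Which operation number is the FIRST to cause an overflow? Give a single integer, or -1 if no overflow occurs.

Answer: 4

Derivation:
1. enqueue(27): size=1
2. enqueue(94): size=2
3. enqueue(79): size=3
4. enqueue(69): size=3=cap → OVERFLOW (fail)
5. dequeue(): size=2
6. enqueue(29): size=3
7. enqueue(29): size=3=cap → OVERFLOW (fail)
8. enqueue(82): size=3=cap → OVERFLOW (fail)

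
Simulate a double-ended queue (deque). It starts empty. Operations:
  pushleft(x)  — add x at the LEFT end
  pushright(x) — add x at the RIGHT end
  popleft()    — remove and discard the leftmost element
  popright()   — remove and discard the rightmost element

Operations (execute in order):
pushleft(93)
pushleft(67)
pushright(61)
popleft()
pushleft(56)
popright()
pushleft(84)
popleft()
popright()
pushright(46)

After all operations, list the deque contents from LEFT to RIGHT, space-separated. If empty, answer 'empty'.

pushleft(93): [93]
pushleft(67): [67, 93]
pushright(61): [67, 93, 61]
popleft(): [93, 61]
pushleft(56): [56, 93, 61]
popright(): [56, 93]
pushleft(84): [84, 56, 93]
popleft(): [56, 93]
popright(): [56]
pushright(46): [56, 46]

Answer: 56 46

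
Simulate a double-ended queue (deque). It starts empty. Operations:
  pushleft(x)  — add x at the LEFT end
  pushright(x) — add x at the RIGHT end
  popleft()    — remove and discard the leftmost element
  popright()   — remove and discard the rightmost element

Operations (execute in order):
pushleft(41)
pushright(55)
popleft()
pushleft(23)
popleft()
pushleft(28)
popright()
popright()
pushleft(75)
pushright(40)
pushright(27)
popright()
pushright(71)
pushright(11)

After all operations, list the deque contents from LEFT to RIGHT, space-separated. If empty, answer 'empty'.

pushleft(41): [41]
pushright(55): [41, 55]
popleft(): [55]
pushleft(23): [23, 55]
popleft(): [55]
pushleft(28): [28, 55]
popright(): [28]
popright(): []
pushleft(75): [75]
pushright(40): [75, 40]
pushright(27): [75, 40, 27]
popright(): [75, 40]
pushright(71): [75, 40, 71]
pushright(11): [75, 40, 71, 11]

Answer: 75 40 71 11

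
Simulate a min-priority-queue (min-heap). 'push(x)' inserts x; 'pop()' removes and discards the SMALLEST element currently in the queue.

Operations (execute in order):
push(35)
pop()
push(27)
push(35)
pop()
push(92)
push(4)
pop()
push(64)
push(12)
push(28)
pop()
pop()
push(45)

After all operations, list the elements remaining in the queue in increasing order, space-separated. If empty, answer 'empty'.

push(35): heap contents = [35]
pop() → 35: heap contents = []
push(27): heap contents = [27]
push(35): heap contents = [27, 35]
pop() → 27: heap contents = [35]
push(92): heap contents = [35, 92]
push(4): heap contents = [4, 35, 92]
pop() → 4: heap contents = [35, 92]
push(64): heap contents = [35, 64, 92]
push(12): heap contents = [12, 35, 64, 92]
push(28): heap contents = [12, 28, 35, 64, 92]
pop() → 12: heap contents = [28, 35, 64, 92]
pop() → 28: heap contents = [35, 64, 92]
push(45): heap contents = [35, 45, 64, 92]

Answer: 35 45 64 92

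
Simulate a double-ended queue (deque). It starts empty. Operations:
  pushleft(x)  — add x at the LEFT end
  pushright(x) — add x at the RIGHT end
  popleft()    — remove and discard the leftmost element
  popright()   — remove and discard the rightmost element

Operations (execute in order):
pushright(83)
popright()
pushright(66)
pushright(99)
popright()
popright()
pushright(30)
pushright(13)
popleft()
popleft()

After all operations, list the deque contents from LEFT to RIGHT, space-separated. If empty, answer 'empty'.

Answer: empty

Derivation:
pushright(83): [83]
popright(): []
pushright(66): [66]
pushright(99): [66, 99]
popright(): [66]
popright(): []
pushright(30): [30]
pushright(13): [30, 13]
popleft(): [13]
popleft(): []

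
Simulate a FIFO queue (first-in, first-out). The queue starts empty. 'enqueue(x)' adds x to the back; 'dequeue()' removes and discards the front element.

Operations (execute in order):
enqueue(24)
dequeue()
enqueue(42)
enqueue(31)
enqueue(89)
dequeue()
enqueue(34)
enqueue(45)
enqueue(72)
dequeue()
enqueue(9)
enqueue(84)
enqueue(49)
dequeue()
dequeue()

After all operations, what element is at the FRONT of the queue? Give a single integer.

Answer: 45

Derivation:
enqueue(24): queue = [24]
dequeue(): queue = []
enqueue(42): queue = [42]
enqueue(31): queue = [42, 31]
enqueue(89): queue = [42, 31, 89]
dequeue(): queue = [31, 89]
enqueue(34): queue = [31, 89, 34]
enqueue(45): queue = [31, 89, 34, 45]
enqueue(72): queue = [31, 89, 34, 45, 72]
dequeue(): queue = [89, 34, 45, 72]
enqueue(9): queue = [89, 34, 45, 72, 9]
enqueue(84): queue = [89, 34, 45, 72, 9, 84]
enqueue(49): queue = [89, 34, 45, 72, 9, 84, 49]
dequeue(): queue = [34, 45, 72, 9, 84, 49]
dequeue(): queue = [45, 72, 9, 84, 49]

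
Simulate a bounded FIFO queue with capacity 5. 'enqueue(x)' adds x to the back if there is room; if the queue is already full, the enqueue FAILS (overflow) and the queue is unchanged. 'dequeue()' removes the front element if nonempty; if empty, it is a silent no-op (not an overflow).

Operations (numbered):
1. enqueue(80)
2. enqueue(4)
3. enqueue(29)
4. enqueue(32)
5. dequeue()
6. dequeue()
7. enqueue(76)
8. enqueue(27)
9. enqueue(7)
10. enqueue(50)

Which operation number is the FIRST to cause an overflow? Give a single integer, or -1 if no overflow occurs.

1. enqueue(80): size=1
2. enqueue(4): size=2
3. enqueue(29): size=3
4. enqueue(32): size=4
5. dequeue(): size=3
6. dequeue(): size=2
7. enqueue(76): size=3
8. enqueue(27): size=4
9. enqueue(7): size=5
10. enqueue(50): size=5=cap → OVERFLOW (fail)

Answer: 10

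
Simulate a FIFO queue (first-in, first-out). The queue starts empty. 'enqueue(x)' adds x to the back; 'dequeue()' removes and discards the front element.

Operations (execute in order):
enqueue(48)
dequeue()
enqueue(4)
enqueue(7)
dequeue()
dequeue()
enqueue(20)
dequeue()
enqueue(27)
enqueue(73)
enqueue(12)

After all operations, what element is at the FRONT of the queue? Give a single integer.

Answer: 27

Derivation:
enqueue(48): queue = [48]
dequeue(): queue = []
enqueue(4): queue = [4]
enqueue(7): queue = [4, 7]
dequeue(): queue = [7]
dequeue(): queue = []
enqueue(20): queue = [20]
dequeue(): queue = []
enqueue(27): queue = [27]
enqueue(73): queue = [27, 73]
enqueue(12): queue = [27, 73, 12]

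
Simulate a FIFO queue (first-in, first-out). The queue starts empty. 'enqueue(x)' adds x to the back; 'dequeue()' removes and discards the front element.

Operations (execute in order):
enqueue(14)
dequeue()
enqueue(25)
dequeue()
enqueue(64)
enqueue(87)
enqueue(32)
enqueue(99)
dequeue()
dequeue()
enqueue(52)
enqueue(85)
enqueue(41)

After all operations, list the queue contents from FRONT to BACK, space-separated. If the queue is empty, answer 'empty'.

Answer: 32 99 52 85 41

Derivation:
enqueue(14): [14]
dequeue(): []
enqueue(25): [25]
dequeue(): []
enqueue(64): [64]
enqueue(87): [64, 87]
enqueue(32): [64, 87, 32]
enqueue(99): [64, 87, 32, 99]
dequeue(): [87, 32, 99]
dequeue(): [32, 99]
enqueue(52): [32, 99, 52]
enqueue(85): [32, 99, 52, 85]
enqueue(41): [32, 99, 52, 85, 41]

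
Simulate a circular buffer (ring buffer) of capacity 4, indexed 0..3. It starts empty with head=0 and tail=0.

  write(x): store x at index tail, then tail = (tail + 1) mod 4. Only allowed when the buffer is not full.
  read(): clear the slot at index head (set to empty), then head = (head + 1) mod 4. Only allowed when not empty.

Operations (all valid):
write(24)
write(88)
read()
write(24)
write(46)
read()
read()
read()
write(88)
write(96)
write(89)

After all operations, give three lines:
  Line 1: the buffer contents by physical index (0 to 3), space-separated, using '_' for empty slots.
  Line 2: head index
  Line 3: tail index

Answer: 88 96 89 _
0
3

Derivation:
write(24): buf=[24 _ _ _], head=0, tail=1, size=1
write(88): buf=[24 88 _ _], head=0, tail=2, size=2
read(): buf=[_ 88 _ _], head=1, tail=2, size=1
write(24): buf=[_ 88 24 _], head=1, tail=3, size=2
write(46): buf=[_ 88 24 46], head=1, tail=0, size=3
read(): buf=[_ _ 24 46], head=2, tail=0, size=2
read(): buf=[_ _ _ 46], head=3, tail=0, size=1
read(): buf=[_ _ _ _], head=0, tail=0, size=0
write(88): buf=[88 _ _ _], head=0, tail=1, size=1
write(96): buf=[88 96 _ _], head=0, tail=2, size=2
write(89): buf=[88 96 89 _], head=0, tail=3, size=3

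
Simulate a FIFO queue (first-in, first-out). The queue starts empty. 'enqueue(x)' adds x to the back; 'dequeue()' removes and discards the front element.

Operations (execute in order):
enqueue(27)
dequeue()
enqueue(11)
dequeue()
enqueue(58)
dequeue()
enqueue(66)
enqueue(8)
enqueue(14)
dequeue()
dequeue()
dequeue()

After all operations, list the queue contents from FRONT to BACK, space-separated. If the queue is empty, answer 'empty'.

Answer: empty

Derivation:
enqueue(27): [27]
dequeue(): []
enqueue(11): [11]
dequeue(): []
enqueue(58): [58]
dequeue(): []
enqueue(66): [66]
enqueue(8): [66, 8]
enqueue(14): [66, 8, 14]
dequeue(): [8, 14]
dequeue(): [14]
dequeue(): []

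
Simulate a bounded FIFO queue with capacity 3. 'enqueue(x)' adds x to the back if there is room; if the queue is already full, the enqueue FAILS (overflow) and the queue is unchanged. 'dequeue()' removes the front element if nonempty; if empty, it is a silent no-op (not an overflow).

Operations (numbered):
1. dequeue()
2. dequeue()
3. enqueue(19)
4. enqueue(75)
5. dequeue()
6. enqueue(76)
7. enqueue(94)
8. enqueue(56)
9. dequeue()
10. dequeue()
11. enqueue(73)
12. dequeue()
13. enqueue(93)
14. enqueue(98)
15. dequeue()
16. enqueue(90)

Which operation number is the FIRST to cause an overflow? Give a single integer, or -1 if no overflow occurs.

Answer: 8

Derivation:
1. dequeue(): empty, no-op, size=0
2. dequeue(): empty, no-op, size=0
3. enqueue(19): size=1
4. enqueue(75): size=2
5. dequeue(): size=1
6. enqueue(76): size=2
7. enqueue(94): size=3
8. enqueue(56): size=3=cap → OVERFLOW (fail)
9. dequeue(): size=2
10. dequeue(): size=1
11. enqueue(73): size=2
12. dequeue(): size=1
13. enqueue(93): size=2
14. enqueue(98): size=3
15. dequeue(): size=2
16. enqueue(90): size=3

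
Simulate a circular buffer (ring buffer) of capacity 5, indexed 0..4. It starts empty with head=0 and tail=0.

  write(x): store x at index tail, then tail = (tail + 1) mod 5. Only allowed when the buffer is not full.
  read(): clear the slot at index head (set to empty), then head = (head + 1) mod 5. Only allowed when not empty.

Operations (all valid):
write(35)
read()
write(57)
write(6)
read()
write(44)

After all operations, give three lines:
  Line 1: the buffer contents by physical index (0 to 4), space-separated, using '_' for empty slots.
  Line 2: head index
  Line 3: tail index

Answer: _ _ 6 44 _
2
4

Derivation:
write(35): buf=[35 _ _ _ _], head=0, tail=1, size=1
read(): buf=[_ _ _ _ _], head=1, tail=1, size=0
write(57): buf=[_ 57 _ _ _], head=1, tail=2, size=1
write(6): buf=[_ 57 6 _ _], head=1, tail=3, size=2
read(): buf=[_ _ 6 _ _], head=2, tail=3, size=1
write(44): buf=[_ _ 6 44 _], head=2, tail=4, size=2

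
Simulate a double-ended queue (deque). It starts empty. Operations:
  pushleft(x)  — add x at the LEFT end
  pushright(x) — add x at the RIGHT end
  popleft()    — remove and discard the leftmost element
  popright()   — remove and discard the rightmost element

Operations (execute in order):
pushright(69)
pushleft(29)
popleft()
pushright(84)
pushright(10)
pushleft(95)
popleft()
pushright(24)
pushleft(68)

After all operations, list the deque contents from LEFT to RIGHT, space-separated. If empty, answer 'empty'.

Answer: 68 69 84 10 24

Derivation:
pushright(69): [69]
pushleft(29): [29, 69]
popleft(): [69]
pushright(84): [69, 84]
pushright(10): [69, 84, 10]
pushleft(95): [95, 69, 84, 10]
popleft(): [69, 84, 10]
pushright(24): [69, 84, 10, 24]
pushleft(68): [68, 69, 84, 10, 24]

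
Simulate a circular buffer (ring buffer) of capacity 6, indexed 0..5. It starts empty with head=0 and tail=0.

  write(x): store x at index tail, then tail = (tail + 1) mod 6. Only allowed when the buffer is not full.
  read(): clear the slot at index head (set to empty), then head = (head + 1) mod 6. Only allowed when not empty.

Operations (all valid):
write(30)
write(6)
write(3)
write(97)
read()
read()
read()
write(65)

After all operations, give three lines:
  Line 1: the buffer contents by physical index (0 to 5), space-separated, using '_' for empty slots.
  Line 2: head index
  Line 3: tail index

Answer: _ _ _ 97 65 _
3
5

Derivation:
write(30): buf=[30 _ _ _ _ _], head=0, tail=1, size=1
write(6): buf=[30 6 _ _ _ _], head=0, tail=2, size=2
write(3): buf=[30 6 3 _ _ _], head=0, tail=3, size=3
write(97): buf=[30 6 3 97 _ _], head=0, tail=4, size=4
read(): buf=[_ 6 3 97 _ _], head=1, tail=4, size=3
read(): buf=[_ _ 3 97 _ _], head=2, tail=4, size=2
read(): buf=[_ _ _ 97 _ _], head=3, tail=4, size=1
write(65): buf=[_ _ _ 97 65 _], head=3, tail=5, size=2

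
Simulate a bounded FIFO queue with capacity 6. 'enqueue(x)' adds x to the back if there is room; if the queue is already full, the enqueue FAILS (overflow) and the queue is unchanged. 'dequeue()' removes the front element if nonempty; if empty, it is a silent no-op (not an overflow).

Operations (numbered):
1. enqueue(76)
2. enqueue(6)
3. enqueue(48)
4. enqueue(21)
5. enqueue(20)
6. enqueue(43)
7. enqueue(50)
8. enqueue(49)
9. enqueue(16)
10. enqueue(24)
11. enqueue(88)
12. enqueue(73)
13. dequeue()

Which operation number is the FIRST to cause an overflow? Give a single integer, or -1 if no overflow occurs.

1. enqueue(76): size=1
2. enqueue(6): size=2
3. enqueue(48): size=3
4. enqueue(21): size=4
5. enqueue(20): size=5
6. enqueue(43): size=6
7. enqueue(50): size=6=cap → OVERFLOW (fail)
8. enqueue(49): size=6=cap → OVERFLOW (fail)
9. enqueue(16): size=6=cap → OVERFLOW (fail)
10. enqueue(24): size=6=cap → OVERFLOW (fail)
11. enqueue(88): size=6=cap → OVERFLOW (fail)
12. enqueue(73): size=6=cap → OVERFLOW (fail)
13. dequeue(): size=5

Answer: 7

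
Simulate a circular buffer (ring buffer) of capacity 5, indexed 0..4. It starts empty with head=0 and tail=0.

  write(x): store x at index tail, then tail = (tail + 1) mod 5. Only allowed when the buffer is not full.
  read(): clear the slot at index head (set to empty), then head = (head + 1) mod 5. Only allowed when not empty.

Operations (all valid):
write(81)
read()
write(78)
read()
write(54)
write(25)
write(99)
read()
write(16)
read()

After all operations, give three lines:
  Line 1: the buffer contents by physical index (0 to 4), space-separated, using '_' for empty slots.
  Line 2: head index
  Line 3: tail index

write(81): buf=[81 _ _ _ _], head=0, tail=1, size=1
read(): buf=[_ _ _ _ _], head=1, tail=1, size=0
write(78): buf=[_ 78 _ _ _], head=1, tail=2, size=1
read(): buf=[_ _ _ _ _], head=2, tail=2, size=0
write(54): buf=[_ _ 54 _ _], head=2, tail=3, size=1
write(25): buf=[_ _ 54 25 _], head=2, tail=4, size=2
write(99): buf=[_ _ 54 25 99], head=2, tail=0, size=3
read(): buf=[_ _ _ 25 99], head=3, tail=0, size=2
write(16): buf=[16 _ _ 25 99], head=3, tail=1, size=3
read(): buf=[16 _ _ _ 99], head=4, tail=1, size=2

Answer: 16 _ _ _ 99
4
1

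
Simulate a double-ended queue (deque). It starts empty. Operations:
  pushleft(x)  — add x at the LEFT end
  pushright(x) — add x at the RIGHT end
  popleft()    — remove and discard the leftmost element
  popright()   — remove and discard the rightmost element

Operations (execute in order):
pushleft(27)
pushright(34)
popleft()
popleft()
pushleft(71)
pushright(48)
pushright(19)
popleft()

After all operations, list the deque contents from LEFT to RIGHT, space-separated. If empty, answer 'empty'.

pushleft(27): [27]
pushright(34): [27, 34]
popleft(): [34]
popleft(): []
pushleft(71): [71]
pushright(48): [71, 48]
pushright(19): [71, 48, 19]
popleft(): [48, 19]

Answer: 48 19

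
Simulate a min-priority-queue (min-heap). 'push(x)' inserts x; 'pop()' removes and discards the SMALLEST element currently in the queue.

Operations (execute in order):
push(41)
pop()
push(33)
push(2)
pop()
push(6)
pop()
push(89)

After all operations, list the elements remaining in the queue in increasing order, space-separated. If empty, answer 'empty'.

push(41): heap contents = [41]
pop() → 41: heap contents = []
push(33): heap contents = [33]
push(2): heap contents = [2, 33]
pop() → 2: heap contents = [33]
push(6): heap contents = [6, 33]
pop() → 6: heap contents = [33]
push(89): heap contents = [33, 89]

Answer: 33 89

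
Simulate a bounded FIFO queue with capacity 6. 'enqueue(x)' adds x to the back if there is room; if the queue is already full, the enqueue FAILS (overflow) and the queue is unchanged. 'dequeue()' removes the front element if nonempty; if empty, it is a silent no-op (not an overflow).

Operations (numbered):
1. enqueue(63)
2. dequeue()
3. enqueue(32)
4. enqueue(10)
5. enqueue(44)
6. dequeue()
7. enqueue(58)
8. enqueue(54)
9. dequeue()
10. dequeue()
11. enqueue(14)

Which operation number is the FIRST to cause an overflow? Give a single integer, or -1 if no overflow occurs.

Answer: -1

Derivation:
1. enqueue(63): size=1
2. dequeue(): size=0
3. enqueue(32): size=1
4. enqueue(10): size=2
5. enqueue(44): size=3
6. dequeue(): size=2
7. enqueue(58): size=3
8. enqueue(54): size=4
9. dequeue(): size=3
10. dequeue(): size=2
11. enqueue(14): size=3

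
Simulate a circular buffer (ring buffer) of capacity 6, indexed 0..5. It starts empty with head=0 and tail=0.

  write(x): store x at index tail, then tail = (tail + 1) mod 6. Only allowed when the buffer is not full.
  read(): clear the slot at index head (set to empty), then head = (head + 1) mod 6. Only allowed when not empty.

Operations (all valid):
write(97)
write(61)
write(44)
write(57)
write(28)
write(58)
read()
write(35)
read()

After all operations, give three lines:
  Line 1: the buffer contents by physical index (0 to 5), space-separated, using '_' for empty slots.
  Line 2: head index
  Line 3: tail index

write(97): buf=[97 _ _ _ _ _], head=0, tail=1, size=1
write(61): buf=[97 61 _ _ _ _], head=0, tail=2, size=2
write(44): buf=[97 61 44 _ _ _], head=0, tail=3, size=3
write(57): buf=[97 61 44 57 _ _], head=0, tail=4, size=4
write(28): buf=[97 61 44 57 28 _], head=0, tail=5, size=5
write(58): buf=[97 61 44 57 28 58], head=0, tail=0, size=6
read(): buf=[_ 61 44 57 28 58], head=1, tail=0, size=5
write(35): buf=[35 61 44 57 28 58], head=1, tail=1, size=6
read(): buf=[35 _ 44 57 28 58], head=2, tail=1, size=5

Answer: 35 _ 44 57 28 58
2
1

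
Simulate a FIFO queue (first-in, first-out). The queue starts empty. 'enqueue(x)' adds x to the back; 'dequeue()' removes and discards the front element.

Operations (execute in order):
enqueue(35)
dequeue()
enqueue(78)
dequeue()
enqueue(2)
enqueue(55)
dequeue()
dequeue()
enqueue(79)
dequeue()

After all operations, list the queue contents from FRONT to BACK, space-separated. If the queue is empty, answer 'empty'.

Answer: empty

Derivation:
enqueue(35): [35]
dequeue(): []
enqueue(78): [78]
dequeue(): []
enqueue(2): [2]
enqueue(55): [2, 55]
dequeue(): [55]
dequeue(): []
enqueue(79): [79]
dequeue(): []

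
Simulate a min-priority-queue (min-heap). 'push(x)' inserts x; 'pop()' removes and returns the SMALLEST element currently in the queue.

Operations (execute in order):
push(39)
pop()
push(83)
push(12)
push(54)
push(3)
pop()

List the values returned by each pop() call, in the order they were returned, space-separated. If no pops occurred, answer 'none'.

Answer: 39 3

Derivation:
push(39): heap contents = [39]
pop() → 39: heap contents = []
push(83): heap contents = [83]
push(12): heap contents = [12, 83]
push(54): heap contents = [12, 54, 83]
push(3): heap contents = [3, 12, 54, 83]
pop() → 3: heap contents = [12, 54, 83]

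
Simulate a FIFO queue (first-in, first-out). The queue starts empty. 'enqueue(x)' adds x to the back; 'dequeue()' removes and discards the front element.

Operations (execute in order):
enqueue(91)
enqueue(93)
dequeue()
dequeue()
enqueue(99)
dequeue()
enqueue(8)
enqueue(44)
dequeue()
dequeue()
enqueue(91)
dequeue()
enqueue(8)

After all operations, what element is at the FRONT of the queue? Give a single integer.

enqueue(91): queue = [91]
enqueue(93): queue = [91, 93]
dequeue(): queue = [93]
dequeue(): queue = []
enqueue(99): queue = [99]
dequeue(): queue = []
enqueue(8): queue = [8]
enqueue(44): queue = [8, 44]
dequeue(): queue = [44]
dequeue(): queue = []
enqueue(91): queue = [91]
dequeue(): queue = []
enqueue(8): queue = [8]

Answer: 8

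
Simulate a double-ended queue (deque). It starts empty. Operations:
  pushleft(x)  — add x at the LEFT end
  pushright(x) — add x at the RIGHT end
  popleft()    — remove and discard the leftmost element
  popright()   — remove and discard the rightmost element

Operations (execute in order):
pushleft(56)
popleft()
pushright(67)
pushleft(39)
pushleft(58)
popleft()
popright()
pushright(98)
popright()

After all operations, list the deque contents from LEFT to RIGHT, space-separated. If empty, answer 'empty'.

pushleft(56): [56]
popleft(): []
pushright(67): [67]
pushleft(39): [39, 67]
pushleft(58): [58, 39, 67]
popleft(): [39, 67]
popright(): [39]
pushright(98): [39, 98]
popright(): [39]

Answer: 39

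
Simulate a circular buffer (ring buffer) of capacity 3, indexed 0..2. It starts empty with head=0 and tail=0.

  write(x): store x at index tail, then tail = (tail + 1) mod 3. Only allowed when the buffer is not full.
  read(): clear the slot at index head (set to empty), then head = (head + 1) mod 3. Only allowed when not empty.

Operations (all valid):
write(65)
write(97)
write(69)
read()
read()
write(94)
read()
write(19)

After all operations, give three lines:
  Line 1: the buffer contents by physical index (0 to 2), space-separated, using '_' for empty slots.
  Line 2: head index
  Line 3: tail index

write(65): buf=[65 _ _], head=0, tail=1, size=1
write(97): buf=[65 97 _], head=0, tail=2, size=2
write(69): buf=[65 97 69], head=0, tail=0, size=3
read(): buf=[_ 97 69], head=1, tail=0, size=2
read(): buf=[_ _ 69], head=2, tail=0, size=1
write(94): buf=[94 _ 69], head=2, tail=1, size=2
read(): buf=[94 _ _], head=0, tail=1, size=1
write(19): buf=[94 19 _], head=0, tail=2, size=2

Answer: 94 19 _
0
2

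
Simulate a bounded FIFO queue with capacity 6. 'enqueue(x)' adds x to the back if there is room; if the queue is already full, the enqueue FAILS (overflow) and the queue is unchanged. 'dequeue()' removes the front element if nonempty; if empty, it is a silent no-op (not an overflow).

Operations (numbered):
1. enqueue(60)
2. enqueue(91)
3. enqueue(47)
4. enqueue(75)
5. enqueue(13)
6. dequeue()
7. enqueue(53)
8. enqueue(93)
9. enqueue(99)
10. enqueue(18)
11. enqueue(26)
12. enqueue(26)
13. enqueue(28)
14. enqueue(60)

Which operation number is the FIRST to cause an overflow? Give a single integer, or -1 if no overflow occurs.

1. enqueue(60): size=1
2. enqueue(91): size=2
3. enqueue(47): size=3
4. enqueue(75): size=4
5. enqueue(13): size=5
6. dequeue(): size=4
7. enqueue(53): size=5
8. enqueue(93): size=6
9. enqueue(99): size=6=cap → OVERFLOW (fail)
10. enqueue(18): size=6=cap → OVERFLOW (fail)
11. enqueue(26): size=6=cap → OVERFLOW (fail)
12. enqueue(26): size=6=cap → OVERFLOW (fail)
13. enqueue(28): size=6=cap → OVERFLOW (fail)
14. enqueue(60): size=6=cap → OVERFLOW (fail)

Answer: 9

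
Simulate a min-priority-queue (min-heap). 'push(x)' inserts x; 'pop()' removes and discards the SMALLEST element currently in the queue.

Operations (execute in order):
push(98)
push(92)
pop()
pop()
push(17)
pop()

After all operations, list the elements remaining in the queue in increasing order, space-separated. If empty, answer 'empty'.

Answer: empty

Derivation:
push(98): heap contents = [98]
push(92): heap contents = [92, 98]
pop() → 92: heap contents = [98]
pop() → 98: heap contents = []
push(17): heap contents = [17]
pop() → 17: heap contents = []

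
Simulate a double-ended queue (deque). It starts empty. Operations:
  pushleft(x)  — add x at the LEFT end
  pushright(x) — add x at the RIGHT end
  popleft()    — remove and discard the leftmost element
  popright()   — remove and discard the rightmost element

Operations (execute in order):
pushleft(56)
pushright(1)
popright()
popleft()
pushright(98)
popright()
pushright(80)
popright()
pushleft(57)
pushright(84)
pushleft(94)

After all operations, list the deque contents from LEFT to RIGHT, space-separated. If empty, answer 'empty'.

Answer: 94 57 84

Derivation:
pushleft(56): [56]
pushright(1): [56, 1]
popright(): [56]
popleft(): []
pushright(98): [98]
popright(): []
pushright(80): [80]
popright(): []
pushleft(57): [57]
pushright(84): [57, 84]
pushleft(94): [94, 57, 84]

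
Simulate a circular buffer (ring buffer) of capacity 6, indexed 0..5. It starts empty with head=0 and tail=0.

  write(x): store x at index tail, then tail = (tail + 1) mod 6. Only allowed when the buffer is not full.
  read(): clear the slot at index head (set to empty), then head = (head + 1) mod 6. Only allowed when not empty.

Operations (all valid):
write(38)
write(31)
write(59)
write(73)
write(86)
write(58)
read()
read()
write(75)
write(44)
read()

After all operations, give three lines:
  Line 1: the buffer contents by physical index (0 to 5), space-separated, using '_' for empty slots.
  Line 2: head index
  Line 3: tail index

write(38): buf=[38 _ _ _ _ _], head=0, tail=1, size=1
write(31): buf=[38 31 _ _ _ _], head=0, tail=2, size=2
write(59): buf=[38 31 59 _ _ _], head=0, tail=3, size=3
write(73): buf=[38 31 59 73 _ _], head=0, tail=4, size=4
write(86): buf=[38 31 59 73 86 _], head=0, tail=5, size=5
write(58): buf=[38 31 59 73 86 58], head=0, tail=0, size=6
read(): buf=[_ 31 59 73 86 58], head=1, tail=0, size=5
read(): buf=[_ _ 59 73 86 58], head=2, tail=0, size=4
write(75): buf=[75 _ 59 73 86 58], head=2, tail=1, size=5
write(44): buf=[75 44 59 73 86 58], head=2, tail=2, size=6
read(): buf=[75 44 _ 73 86 58], head=3, tail=2, size=5

Answer: 75 44 _ 73 86 58
3
2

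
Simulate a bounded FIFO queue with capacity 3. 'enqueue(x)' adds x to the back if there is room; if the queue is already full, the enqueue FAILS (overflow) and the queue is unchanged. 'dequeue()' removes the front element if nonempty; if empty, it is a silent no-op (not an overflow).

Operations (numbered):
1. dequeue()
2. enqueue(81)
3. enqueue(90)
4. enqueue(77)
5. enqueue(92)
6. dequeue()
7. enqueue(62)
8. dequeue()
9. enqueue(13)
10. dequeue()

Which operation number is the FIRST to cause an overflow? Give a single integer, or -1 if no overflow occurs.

Answer: 5

Derivation:
1. dequeue(): empty, no-op, size=0
2. enqueue(81): size=1
3. enqueue(90): size=2
4. enqueue(77): size=3
5. enqueue(92): size=3=cap → OVERFLOW (fail)
6. dequeue(): size=2
7. enqueue(62): size=3
8. dequeue(): size=2
9. enqueue(13): size=3
10. dequeue(): size=2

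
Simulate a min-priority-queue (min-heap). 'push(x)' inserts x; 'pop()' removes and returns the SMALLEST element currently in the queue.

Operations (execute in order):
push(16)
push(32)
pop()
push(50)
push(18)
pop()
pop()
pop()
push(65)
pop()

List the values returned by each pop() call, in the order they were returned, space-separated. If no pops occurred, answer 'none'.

Answer: 16 18 32 50 65

Derivation:
push(16): heap contents = [16]
push(32): heap contents = [16, 32]
pop() → 16: heap contents = [32]
push(50): heap contents = [32, 50]
push(18): heap contents = [18, 32, 50]
pop() → 18: heap contents = [32, 50]
pop() → 32: heap contents = [50]
pop() → 50: heap contents = []
push(65): heap contents = [65]
pop() → 65: heap contents = []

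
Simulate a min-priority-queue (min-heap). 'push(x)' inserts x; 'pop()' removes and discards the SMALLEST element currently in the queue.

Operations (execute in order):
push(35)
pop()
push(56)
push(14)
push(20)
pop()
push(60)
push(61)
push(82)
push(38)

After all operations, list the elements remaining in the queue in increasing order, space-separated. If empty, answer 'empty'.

push(35): heap contents = [35]
pop() → 35: heap contents = []
push(56): heap contents = [56]
push(14): heap contents = [14, 56]
push(20): heap contents = [14, 20, 56]
pop() → 14: heap contents = [20, 56]
push(60): heap contents = [20, 56, 60]
push(61): heap contents = [20, 56, 60, 61]
push(82): heap contents = [20, 56, 60, 61, 82]
push(38): heap contents = [20, 38, 56, 60, 61, 82]

Answer: 20 38 56 60 61 82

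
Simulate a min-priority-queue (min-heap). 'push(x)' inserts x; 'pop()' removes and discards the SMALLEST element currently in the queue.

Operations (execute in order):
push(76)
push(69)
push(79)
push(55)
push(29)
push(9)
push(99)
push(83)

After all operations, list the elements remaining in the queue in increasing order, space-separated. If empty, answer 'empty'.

push(76): heap contents = [76]
push(69): heap contents = [69, 76]
push(79): heap contents = [69, 76, 79]
push(55): heap contents = [55, 69, 76, 79]
push(29): heap contents = [29, 55, 69, 76, 79]
push(9): heap contents = [9, 29, 55, 69, 76, 79]
push(99): heap contents = [9, 29, 55, 69, 76, 79, 99]
push(83): heap contents = [9, 29, 55, 69, 76, 79, 83, 99]

Answer: 9 29 55 69 76 79 83 99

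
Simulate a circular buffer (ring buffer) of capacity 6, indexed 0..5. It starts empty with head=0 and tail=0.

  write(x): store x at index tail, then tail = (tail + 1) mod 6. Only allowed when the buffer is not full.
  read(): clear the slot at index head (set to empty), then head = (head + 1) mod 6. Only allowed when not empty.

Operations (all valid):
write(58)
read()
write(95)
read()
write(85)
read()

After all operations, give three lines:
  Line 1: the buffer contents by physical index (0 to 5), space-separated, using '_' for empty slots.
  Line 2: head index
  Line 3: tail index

write(58): buf=[58 _ _ _ _ _], head=0, tail=1, size=1
read(): buf=[_ _ _ _ _ _], head=1, tail=1, size=0
write(95): buf=[_ 95 _ _ _ _], head=1, tail=2, size=1
read(): buf=[_ _ _ _ _ _], head=2, tail=2, size=0
write(85): buf=[_ _ 85 _ _ _], head=2, tail=3, size=1
read(): buf=[_ _ _ _ _ _], head=3, tail=3, size=0

Answer: _ _ _ _ _ _
3
3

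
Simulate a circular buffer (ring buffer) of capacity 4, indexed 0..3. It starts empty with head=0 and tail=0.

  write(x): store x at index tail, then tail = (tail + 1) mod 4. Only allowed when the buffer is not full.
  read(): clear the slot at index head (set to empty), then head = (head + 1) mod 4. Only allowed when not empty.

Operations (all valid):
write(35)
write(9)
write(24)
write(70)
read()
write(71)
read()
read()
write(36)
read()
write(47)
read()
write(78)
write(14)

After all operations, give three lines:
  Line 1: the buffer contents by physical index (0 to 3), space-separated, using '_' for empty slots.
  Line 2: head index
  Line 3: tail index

Answer: 14 36 47 78
1
1

Derivation:
write(35): buf=[35 _ _ _], head=0, tail=1, size=1
write(9): buf=[35 9 _ _], head=0, tail=2, size=2
write(24): buf=[35 9 24 _], head=0, tail=3, size=3
write(70): buf=[35 9 24 70], head=0, tail=0, size=4
read(): buf=[_ 9 24 70], head=1, tail=0, size=3
write(71): buf=[71 9 24 70], head=1, tail=1, size=4
read(): buf=[71 _ 24 70], head=2, tail=1, size=3
read(): buf=[71 _ _ 70], head=3, tail=1, size=2
write(36): buf=[71 36 _ 70], head=3, tail=2, size=3
read(): buf=[71 36 _ _], head=0, tail=2, size=2
write(47): buf=[71 36 47 _], head=0, tail=3, size=3
read(): buf=[_ 36 47 _], head=1, tail=3, size=2
write(78): buf=[_ 36 47 78], head=1, tail=0, size=3
write(14): buf=[14 36 47 78], head=1, tail=1, size=4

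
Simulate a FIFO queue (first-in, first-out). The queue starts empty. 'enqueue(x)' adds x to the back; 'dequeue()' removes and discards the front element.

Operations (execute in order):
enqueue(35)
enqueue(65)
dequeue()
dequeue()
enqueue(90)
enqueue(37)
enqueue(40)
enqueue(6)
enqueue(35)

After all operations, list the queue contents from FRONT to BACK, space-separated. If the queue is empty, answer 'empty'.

enqueue(35): [35]
enqueue(65): [35, 65]
dequeue(): [65]
dequeue(): []
enqueue(90): [90]
enqueue(37): [90, 37]
enqueue(40): [90, 37, 40]
enqueue(6): [90, 37, 40, 6]
enqueue(35): [90, 37, 40, 6, 35]

Answer: 90 37 40 6 35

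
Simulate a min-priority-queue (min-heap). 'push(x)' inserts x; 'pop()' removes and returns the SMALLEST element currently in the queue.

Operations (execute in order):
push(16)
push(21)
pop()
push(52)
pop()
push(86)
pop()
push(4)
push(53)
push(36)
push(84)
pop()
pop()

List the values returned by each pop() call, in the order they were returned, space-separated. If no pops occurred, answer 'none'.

push(16): heap contents = [16]
push(21): heap contents = [16, 21]
pop() → 16: heap contents = [21]
push(52): heap contents = [21, 52]
pop() → 21: heap contents = [52]
push(86): heap contents = [52, 86]
pop() → 52: heap contents = [86]
push(4): heap contents = [4, 86]
push(53): heap contents = [4, 53, 86]
push(36): heap contents = [4, 36, 53, 86]
push(84): heap contents = [4, 36, 53, 84, 86]
pop() → 4: heap contents = [36, 53, 84, 86]
pop() → 36: heap contents = [53, 84, 86]

Answer: 16 21 52 4 36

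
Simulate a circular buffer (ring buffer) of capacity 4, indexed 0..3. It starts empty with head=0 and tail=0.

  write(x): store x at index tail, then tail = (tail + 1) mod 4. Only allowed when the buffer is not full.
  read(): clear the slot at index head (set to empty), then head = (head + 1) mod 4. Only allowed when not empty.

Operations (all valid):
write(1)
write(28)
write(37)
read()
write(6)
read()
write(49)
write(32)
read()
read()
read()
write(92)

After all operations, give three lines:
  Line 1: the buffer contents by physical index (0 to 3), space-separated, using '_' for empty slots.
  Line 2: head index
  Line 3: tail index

write(1): buf=[1 _ _ _], head=0, tail=1, size=1
write(28): buf=[1 28 _ _], head=0, tail=2, size=2
write(37): buf=[1 28 37 _], head=0, tail=3, size=3
read(): buf=[_ 28 37 _], head=1, tail=3, size=2
write(6): buf=[_ 28 37 6], head=1, tail=0, size=3
read(): buf=[_ _ 37 6], head=2, tail=0, size=2
write(49): buf=[49 _ 37 6], head=2, tail=1, size=3
write(32): buf=[49 32 37 6], head=2, tail=2, size=4
read(): buf=[49 32 _ 6], head=3, tail=2, size=3
read(): buf=[49 32 _ _], head=0, tail=2, size=2
read(): buf=[_ 32 _ _], head=1, tail=2, size=1
write(92): buf=[_ 32 92 _], head=1, tail=3, size=2

Answer: _ 32 92 _
1
3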